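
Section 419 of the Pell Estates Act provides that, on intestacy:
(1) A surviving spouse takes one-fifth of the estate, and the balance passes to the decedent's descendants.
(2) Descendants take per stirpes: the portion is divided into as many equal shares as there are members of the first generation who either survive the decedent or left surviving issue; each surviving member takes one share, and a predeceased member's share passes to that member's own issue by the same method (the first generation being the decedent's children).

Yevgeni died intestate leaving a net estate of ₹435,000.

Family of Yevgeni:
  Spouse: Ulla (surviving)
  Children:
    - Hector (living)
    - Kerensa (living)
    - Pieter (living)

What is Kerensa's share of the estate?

Ulla takes one-fifth of ₹435,000 = ₹87,000. The remaining ₹348,000 passes to the descendants.
The descendants' portion (₹348,000) is divided into 3 shares of ₹116,000: Hector, Kerensa, and Pieter each take ₹116,000.

Kerensa receives ₹116,000.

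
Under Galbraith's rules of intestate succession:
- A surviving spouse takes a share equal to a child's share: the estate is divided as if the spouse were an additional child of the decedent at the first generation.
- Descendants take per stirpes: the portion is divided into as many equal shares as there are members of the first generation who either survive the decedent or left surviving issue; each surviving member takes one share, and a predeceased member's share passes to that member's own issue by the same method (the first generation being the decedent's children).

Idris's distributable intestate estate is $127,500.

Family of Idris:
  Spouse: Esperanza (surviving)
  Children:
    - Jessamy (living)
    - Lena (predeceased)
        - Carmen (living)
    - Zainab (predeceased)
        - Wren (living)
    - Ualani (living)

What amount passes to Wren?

Wren receives $25,500.

The spouse counts as an additional share at the children's level, so there are 5 primary shares of $25,500. Esperanza takes one such share ($25,500).
The children's combined portion ($102,000) is divided into 4 shares of $25,500: Jessamy and Ualani each take $25,500; Lena's $25,500 share passes to Lena's issue; Zainab's $25,500 share passes to Zainab's issue.
Lena's share ($25,500) passes entirely to Carmen.
Zainab's share ($25,500) passes entirely to Wren.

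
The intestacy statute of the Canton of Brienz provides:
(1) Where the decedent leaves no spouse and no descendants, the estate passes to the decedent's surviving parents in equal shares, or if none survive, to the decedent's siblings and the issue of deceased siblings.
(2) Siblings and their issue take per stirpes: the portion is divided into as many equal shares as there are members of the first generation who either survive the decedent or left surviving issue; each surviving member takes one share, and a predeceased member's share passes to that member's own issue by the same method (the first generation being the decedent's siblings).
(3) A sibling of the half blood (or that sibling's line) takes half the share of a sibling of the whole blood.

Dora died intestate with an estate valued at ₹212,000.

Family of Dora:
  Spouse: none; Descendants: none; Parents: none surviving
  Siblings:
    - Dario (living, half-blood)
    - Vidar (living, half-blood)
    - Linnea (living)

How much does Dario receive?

The entire ₹212,000 passes to the siblings and their issue.
Counting each half-blood sibling's line as half a unit, there are 2 units in ₹212,000, so one unit is ₹106,000. Whole-blood lines (Linnea) take ₹106,000 each; half-blood lines (Dario and Vidar) take ₹53,000 each.

Dario receives ₹53,000.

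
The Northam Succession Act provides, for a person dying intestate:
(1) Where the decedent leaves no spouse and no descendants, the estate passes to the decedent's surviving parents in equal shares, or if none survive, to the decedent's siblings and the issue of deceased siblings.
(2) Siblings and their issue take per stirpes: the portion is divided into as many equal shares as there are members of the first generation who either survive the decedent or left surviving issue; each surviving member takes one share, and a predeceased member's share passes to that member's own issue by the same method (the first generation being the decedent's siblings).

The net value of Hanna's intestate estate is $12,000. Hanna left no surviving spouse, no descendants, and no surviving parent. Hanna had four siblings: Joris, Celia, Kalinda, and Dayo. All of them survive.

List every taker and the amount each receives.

The entire $12,000 passes to the siblings and their issue.
That amount ($12,000) is divided into 4 shares of $3,000: Joris, Celia, Kalinda, and Dayo each take $3,000.

Joris: $3,000; Celia: $3,000; Kalinda: $3,000; Dayo: $3,000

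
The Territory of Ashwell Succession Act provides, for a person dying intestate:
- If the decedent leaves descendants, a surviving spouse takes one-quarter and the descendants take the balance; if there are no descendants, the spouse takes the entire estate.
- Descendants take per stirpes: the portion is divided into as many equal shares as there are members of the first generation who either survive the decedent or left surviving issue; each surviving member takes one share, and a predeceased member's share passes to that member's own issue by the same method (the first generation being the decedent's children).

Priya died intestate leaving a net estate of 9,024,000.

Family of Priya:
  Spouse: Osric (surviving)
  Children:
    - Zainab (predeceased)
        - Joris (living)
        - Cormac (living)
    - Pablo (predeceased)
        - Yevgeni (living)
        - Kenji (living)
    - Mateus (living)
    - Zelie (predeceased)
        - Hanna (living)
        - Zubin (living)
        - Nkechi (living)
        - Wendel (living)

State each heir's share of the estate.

Osric takes one-quarter of 9,024,000 = 2,256,000. The remaining 6,768,000 passes to the descendants.
The descendants' portion (6,768,000) is divided into 4 shares of 1,692,000: Mateus takes 1,692,000; Zainab's 1,692,000 share passes to Zainab's issue; Pablo's 1,692,000 share passes to Pablo's issue; Zelie's 1,692,000 share passes to Zelie's issue.
Zainab's share (1,692,000) is divided into 2 shares of 846,000: Joris and Cormac each take 846,000.
Pablo's share (1,692,000) is divided into 2 shares of 846,000: Yevgeni and Kenji each take 846,000.
Zelie's share (1,692,000) is divided into 4 shares of 423,000: Hanna, Zubin, Nkechi, and Wendel each take 423,000.

Osric: 2,256,000; Joris: 846,000; Cormac: 846,000; Yevgeni: 846,000; Kenji: 846,000; Mateus: 1,692,000; Hanna: 423,000; Zubin: 423,000; Nkechi: 423,000; Wendel: 423,000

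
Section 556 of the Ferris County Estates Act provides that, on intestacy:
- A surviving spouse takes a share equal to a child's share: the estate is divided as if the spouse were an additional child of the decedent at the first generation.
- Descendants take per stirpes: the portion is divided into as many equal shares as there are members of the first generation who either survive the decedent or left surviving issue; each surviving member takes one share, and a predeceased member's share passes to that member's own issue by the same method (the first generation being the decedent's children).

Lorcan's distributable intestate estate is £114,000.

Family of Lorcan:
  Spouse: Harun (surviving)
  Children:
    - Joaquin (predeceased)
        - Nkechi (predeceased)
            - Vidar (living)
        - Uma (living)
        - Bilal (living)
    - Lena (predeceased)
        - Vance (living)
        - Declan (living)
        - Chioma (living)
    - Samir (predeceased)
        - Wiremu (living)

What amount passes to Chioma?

The spouse counts as an additional share at the children's level, so there are 4 primary shares of £28,500. Harun takes one such share (£28,500).
The children's combined portion (£85,500) is divided into 3 shares of £28,500: Joaquin's £28,500 share passes to Joaquin's issue; Lena's £28,500 share passes to Lena's issue; Samir's £28,500 share passes to Samir's issue.
Joaquin's share (£28,500) is divided into 3 shares of £9,500: Uma and Bilal each take £9,500; Nkechi's £9,500 share passes to Nkechi's issue.
Nkechi's share (£9,500) passes entirely to Vidar.
Lena's share (£28,500) is divided into 3 shares of £9,500: Vance, Declan, and Chioma each take £9,500.
Samir's share (£28,500) passes entirely to Wiremu.

Chioma receives £9,500.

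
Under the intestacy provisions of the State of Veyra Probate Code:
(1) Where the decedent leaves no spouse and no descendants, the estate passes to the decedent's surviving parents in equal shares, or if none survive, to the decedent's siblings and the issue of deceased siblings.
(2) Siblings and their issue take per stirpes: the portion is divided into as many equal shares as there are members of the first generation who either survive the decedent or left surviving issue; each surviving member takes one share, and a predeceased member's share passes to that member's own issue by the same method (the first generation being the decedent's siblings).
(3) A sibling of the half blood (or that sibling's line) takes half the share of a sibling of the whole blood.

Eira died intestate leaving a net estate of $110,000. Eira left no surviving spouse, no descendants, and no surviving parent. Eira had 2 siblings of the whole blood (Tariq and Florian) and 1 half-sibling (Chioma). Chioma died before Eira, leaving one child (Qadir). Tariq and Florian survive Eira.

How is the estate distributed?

Tariq: $44,000; Florian: $44,000; Qadir: $22,000

The entire $110,000 passes to the siblings and their issue.
Counting each half-blood sibling's line as half a unit, there are 5/2 units in $110,000, so one unit is $44,000. Whole-blood lines (Tariq and Florian) take $44,000 each; half-blood lines (Chioma) take $22,000 each.
Chioma's share ($22,000) passes entirely to Qadir.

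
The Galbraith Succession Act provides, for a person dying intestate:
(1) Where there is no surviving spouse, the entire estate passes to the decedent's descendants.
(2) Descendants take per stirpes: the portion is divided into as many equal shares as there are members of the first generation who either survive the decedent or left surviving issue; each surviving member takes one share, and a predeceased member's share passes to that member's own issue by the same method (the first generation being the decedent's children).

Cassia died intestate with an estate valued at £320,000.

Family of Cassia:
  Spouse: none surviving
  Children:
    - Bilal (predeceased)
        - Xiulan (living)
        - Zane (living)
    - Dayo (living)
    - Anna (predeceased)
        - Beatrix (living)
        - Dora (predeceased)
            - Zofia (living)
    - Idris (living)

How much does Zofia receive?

The entire £320,000 passes to the descendants.
That amount (£320,000) is divided into 4 shares of £80,000: Dayo and Idris each take £80,000; Bilal's £80,000 share passes to Bilal's issue; Anna's £80,000 share passes to Anna's issue.
Bilal's share (£80,000) is divided into 2 shares of £40,000: Xiulan and Zane each take £40,000.
Anna's share (£80,000) is divided into 2 shares of £40,000: Beatrix takes £40,000; Dora's £40,000 share passes to Dora's issue.
Dora's share (£40,000) passes entirely to Zofia.

Zofia receives £40,000.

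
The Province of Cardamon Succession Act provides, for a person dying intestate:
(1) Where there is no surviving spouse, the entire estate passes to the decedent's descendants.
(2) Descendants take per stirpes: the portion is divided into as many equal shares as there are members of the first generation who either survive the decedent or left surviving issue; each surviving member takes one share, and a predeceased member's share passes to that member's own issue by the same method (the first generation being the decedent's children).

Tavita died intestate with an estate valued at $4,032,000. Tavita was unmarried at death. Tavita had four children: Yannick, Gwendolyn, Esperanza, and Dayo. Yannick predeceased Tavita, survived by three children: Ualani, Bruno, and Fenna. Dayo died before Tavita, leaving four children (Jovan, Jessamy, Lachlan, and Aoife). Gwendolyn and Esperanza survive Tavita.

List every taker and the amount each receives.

Ualani: $336,000; Bruno: $336,000; Fenna: $336,000; Gwendolyn: $1,008,000; Esperanza: $1,008,000; Jovan: $252,000; Jessamy: $252,000; Lachlan: $252,000; Aoife: $252,000

The entire $4,032,000 passes to the descendants.
That amount ($4,032,000) is divided into 4 shares of $1,008,000: Gwendolyn and Esperanza each take $1,008,000; Yannick's $1,008,000 share passes to Yannick's issue; Dayo's $1,008,000 share passes to Dayo's issue.
Yannick's share ($1,008,000) is divided into 3 shares of $336,000: Ualani, Bruno, and Fenna each take $336,000.
Dayo's share ($1,008,000) is divided into 4 shares of $252,000: Jovan, Jessamy, Lachlan, and Aoife each take $252,000.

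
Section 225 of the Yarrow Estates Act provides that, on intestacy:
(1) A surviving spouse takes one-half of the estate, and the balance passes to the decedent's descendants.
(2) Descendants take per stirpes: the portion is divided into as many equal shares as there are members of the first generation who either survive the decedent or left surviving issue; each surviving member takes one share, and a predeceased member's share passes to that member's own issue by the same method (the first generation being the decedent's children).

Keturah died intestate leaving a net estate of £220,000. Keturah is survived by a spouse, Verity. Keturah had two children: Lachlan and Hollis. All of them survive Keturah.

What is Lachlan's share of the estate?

Lachlan receives £55,000.

Verity takes one-half of £220,000 = £110,000. The remaining £110,000 passes to the descendants.
The descendants' portion (£110,000) is divided into 2 shares of £55,000: Lachlan and Hollis each take £55,000.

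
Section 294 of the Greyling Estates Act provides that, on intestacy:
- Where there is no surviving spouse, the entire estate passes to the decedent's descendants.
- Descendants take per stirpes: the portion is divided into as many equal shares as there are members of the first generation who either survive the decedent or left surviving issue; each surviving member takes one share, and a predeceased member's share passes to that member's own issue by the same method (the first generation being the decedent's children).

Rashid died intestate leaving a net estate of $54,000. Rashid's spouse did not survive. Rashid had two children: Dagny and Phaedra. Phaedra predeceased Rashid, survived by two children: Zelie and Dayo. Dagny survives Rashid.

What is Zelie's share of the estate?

The entire $54,000 passes to the descendants.
That amount ($54,000) is divided into 2 shares of $27,000: Dagny takes $27,000; Phaedra's $27,000 share passes to Phaedra's issue.
Phaedra's share ($27,000) is divided into 2 shares of $13,500: Zelie and Dayo each take $13,500.

Zelie receives $13,500.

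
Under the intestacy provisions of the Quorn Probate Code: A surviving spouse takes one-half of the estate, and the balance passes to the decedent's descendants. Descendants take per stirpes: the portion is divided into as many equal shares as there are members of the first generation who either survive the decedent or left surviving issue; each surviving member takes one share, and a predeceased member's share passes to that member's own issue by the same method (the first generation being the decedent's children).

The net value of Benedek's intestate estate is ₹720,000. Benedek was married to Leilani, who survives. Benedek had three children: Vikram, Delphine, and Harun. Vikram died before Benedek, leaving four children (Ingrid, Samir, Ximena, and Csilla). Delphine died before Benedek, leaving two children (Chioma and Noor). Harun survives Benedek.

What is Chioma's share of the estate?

Chioma receives ₹60,000.

Leilani takes one-half of ₹720,000 = ₹360,000. The remaining ₹360,000 passes to the descendants.
The descendants' portion (₹360,000) is divided into 3 shares of ₹120,000: Harun takes ₹120,000; Vikram's ₹120,000 share passes to Vikram's issue; Delphine's ₹120,000 share passes to Delphine's issue.
Vikram's share (₹120,000) is divided into 4 shares of ₹30,000: Ingrid, Samir, Ximena, and Csilla each take ₹30,000.
Delphine's share (₹120,000) is divided into 2 shares of ₹60,000: Chioma and Noor each take ₹60,000.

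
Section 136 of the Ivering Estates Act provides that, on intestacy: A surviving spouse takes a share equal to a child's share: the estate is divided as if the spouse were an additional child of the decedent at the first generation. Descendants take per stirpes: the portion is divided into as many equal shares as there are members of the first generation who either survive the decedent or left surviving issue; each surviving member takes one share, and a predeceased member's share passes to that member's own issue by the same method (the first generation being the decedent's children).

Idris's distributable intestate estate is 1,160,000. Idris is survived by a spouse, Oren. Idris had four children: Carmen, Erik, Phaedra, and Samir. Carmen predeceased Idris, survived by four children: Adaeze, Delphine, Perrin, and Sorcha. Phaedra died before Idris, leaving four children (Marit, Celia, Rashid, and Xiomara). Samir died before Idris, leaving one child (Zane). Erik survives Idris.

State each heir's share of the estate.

Oren: 232,000; Adaeze: 58,000; Delphine: 58,000; Perrin: 58,000; Sorcha: 58,000; Erik: 232,000; Marit: 58,000; Celia: 58,000; Rashid: 58,000; Xiomara: 58,000; Zane: 232,000

The spouse counts as an additional share at the children's level, so there are 5 primary shares of 232,000. Oren takes one such share (232,000).
The children's combined portion (928,000) is divided into 4 shares of 232,000: Erik takes 232,000; Carmen's 232,000 share passes to Carmen's issue; Phaedra's 232,000 share passes to Phaedra's issue; Samir's 232,000 share passes to Samir's issue.
Carmen's share (232,000) is divided into 4 shares of 58,000: Adaeze, Delphine, Perrin, and Sorcha each take 58,000.
Phaedra's share (232,000) is divided into 4 shares of 58,000: Marit, Celia, Rashid, and Xiomara each take 58,000.
Samir's share (232,000) passes entirely to Zane.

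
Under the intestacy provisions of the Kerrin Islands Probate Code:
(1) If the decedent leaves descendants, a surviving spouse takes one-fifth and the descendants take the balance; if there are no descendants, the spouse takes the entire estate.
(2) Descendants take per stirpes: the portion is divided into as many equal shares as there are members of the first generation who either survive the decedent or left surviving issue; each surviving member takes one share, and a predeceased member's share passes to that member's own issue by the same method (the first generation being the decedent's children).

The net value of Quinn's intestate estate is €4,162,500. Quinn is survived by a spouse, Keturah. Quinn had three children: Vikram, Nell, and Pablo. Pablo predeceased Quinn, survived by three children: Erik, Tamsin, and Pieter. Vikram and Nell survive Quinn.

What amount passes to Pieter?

Pieter receives €370,000.

Keturah takes one-fifth of €4,162,500 = €832,500. The remaining €3,330,000 passes to the descendants.
The descendants' portion (€3,330,000) is divided into 3 shares of €1,110,000: Vikram and Nell each take €1,110,000; Pablo's €1,110,000 share passes to Pablo's issue.
Pablo's share (€1,110,000) is divided into 3 shares of €370,000: Erik, Tamsin, and Pieter each take €370,000.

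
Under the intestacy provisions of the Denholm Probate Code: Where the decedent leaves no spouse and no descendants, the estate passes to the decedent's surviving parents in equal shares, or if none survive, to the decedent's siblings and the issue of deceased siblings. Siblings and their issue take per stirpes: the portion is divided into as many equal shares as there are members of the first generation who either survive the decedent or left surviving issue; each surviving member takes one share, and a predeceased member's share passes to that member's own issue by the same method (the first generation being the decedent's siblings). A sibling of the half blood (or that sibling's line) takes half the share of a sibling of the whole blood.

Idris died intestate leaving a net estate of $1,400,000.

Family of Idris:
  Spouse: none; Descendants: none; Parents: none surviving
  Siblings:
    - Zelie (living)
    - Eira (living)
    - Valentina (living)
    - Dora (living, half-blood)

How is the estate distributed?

The entire $1,400,000 passes to the siblings and their issue.
Counting each half-blood sibling's line as half a unit, there are 7/2 units in $1,400,000, so one unit is $400,000. Whole-blood lines (Zelie, Eira, and Valentina) take $400,000 each; half-blood lines (Dora) take $200,000 each.

Zelie: $400,000; Eira: $400,000; Valentina: $400,000; Dora: $200,000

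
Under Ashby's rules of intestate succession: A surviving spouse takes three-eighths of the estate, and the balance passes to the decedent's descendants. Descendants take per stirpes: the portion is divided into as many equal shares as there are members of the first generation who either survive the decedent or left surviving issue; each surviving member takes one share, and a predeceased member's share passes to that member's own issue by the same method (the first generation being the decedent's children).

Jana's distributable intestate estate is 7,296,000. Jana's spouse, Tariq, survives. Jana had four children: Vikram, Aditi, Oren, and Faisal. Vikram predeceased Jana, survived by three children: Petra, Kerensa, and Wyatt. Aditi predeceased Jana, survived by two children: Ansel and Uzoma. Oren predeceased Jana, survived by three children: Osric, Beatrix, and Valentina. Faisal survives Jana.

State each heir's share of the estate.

Tariq: 2,736,000; Petra: 380,000; Kerensa: 380,000; Wyatt: 380,000; Ansel: 570,000; Uzoma: 570,000; Osric: 380,000; Beatrix: 380,000; Valentina: 380,000; Faisal: 1,140,000

Tariq takes three-eighths of 7,296,000 = 2,736,000. The remaining 4,560,000 passes to the descendants.
The descendants' portion (4,560,000) is divided into 4 shares of 1,140,000: Faisal takes 1,140,000; Vikram's 1,140,000 share passes to Vikram's issue; Aditi's 1,140,000 share passes to Aditi's issue; Oren's 1,140,000 share passes to Oren's issue.
Vikram's share (1,140,000) is divided into 3 shares of 380,000: Petra, Kerensa, and Wyatt each take 380,000.
Aditi's share (1,140,000) is divided into 2 shares of 570,000: Ansel and Uzoma each take 570,000.
Oren's share (1,140,000) is divided into 3 shares of 380,000: Osric, Beatrix, and Valentina each take 380,000.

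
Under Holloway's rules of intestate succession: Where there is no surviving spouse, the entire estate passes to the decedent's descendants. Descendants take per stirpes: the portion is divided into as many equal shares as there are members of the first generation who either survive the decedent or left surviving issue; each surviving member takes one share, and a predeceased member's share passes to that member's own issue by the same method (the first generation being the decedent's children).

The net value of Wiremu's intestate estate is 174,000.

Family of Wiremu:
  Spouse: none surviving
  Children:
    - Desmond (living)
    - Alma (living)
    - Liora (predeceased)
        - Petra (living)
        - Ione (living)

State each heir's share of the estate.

The entire 174,000 passes to the descendants.
That amount (174,000) is divided into 3 shares of 58,000: Desmond and Alma each take 58,000; Liora's 58,000 share passes to Liora's issue.
Liora's share (58,000) is divided into 2 shares of 29,000: Petra and Ione each take 29,000.

Desmond: 58,000; Alma: 58,000; Petra: 29,000; Ione: 29,000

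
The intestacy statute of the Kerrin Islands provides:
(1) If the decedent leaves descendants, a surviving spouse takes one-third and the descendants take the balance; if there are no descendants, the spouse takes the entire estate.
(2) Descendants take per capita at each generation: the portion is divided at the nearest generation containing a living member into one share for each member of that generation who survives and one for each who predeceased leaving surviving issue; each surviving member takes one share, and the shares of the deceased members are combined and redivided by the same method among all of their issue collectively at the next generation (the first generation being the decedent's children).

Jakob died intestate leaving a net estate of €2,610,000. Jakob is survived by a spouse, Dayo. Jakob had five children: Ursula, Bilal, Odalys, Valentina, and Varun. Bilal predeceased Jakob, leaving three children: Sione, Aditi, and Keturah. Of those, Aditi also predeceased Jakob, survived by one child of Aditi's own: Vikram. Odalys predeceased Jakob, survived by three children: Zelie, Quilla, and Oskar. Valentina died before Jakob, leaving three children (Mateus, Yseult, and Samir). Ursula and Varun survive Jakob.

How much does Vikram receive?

Vikram receives €116,000.

Dayo takes one-third of €2,610,000 = €870,000. The remaining €1,740,000 passes to the descendants.
The descendants' portion (€1,740,000) is divided at the children's generation into 5 shares of €348,000. Ursula and Varun each take €348,000. The 3 shares of the deceased (Bilal, Odalys, and Valentina) are combined into a pool of €1,044,000.
That pool (€1,044,000) is divided at the grandchildren's generation into 9 shares of €116,000. Sione, Keturah, Zelie, Quilla, Oskar, Mateus, Yseult, and Samir each take €116,000. The remaining share for the deceased Aditi (€116,000) is carried to the next generation.
That pool (€116,000) passes entirely to Vikram, the sole taker at the great-grandchildren's generation.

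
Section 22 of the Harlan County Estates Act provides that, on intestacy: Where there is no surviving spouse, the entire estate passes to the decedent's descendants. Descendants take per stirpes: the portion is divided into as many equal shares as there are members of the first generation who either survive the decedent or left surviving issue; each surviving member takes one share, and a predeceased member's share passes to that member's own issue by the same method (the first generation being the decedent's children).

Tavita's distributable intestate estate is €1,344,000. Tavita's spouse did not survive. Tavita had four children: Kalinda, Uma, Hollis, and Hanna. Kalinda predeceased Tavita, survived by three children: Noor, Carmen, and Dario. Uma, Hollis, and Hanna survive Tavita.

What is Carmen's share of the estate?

Carmen receives €112,000.

The entire €1,344,000 passes to the descendants.
That amount (€1,344,000) is divided into 4 shares of €336,000: Uma, Hollis, and Hanna each take €336,000; Kalinda's €336,000 share passes to Kalinda's issue.
Kalinda's share (€336,000) is divided into 3 shares of €112,000: Noor, Carmen, and Dario each take €112,000.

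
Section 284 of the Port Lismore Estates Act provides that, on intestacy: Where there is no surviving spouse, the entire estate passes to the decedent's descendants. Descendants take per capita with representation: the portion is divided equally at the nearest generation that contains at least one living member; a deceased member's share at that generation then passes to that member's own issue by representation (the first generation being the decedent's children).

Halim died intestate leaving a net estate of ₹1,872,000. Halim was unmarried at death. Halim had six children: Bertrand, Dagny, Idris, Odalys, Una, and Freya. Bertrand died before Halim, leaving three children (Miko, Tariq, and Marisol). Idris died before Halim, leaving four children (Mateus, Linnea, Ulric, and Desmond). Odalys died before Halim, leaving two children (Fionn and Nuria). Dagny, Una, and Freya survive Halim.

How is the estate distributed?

Miko: ₹104,000; Tariq: ₹104,000; Marisol: ₹104,000; Dagny: ₹312,000; Mateus: ₹78,000; Linnea: ₹78,000; Ulric: ₹78,000; Desmond: ₹78,000; Fionn: ₹156,000; Nuria: ₹156,000; Una: ₹312,000; Freya: ₹312,000

The entire ₹1,872,000 passes to the descendants.
That amount (₹1,872,000) is divided into 6 shares of ₹312,000: Dagny, Una, and Freya each take ₹312,000; Bertrand's ₹312,000 share passes to Bertrand's issue; Idris's ₹312,000 share passes to Idris's issue; Odalys's ₹312,000 share passes to Odalys's issue.
Bertrand's share (₹312,000) is divided into 3 shares of ₹104,000: Miko, Tariq, and Marisol each take ₹104,000.
Idris's share (₹312,000) is divided into 4 shares of ₹78,000: Mateus, Linnea, Ulric, and Desmond each take ₹78,000.
Odalys's share (₹312,000) is divided into 2 shares of ₹156,000: Fionn and Nuria each take ₹156,000.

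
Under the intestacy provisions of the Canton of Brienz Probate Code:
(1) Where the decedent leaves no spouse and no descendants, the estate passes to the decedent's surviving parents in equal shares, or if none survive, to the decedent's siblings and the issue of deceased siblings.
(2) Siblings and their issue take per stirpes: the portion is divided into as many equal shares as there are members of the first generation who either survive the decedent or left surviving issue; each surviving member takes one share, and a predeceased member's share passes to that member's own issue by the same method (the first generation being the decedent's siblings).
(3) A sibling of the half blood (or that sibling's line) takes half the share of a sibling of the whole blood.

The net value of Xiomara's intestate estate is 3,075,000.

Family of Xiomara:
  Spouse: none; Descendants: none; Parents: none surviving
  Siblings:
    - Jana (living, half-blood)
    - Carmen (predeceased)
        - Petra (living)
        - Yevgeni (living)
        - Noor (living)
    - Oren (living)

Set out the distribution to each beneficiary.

Jana: 615,000; Petra: 410,000; Yevgeni: 410,000; Noor: 410,000; Oren: 1,230,000

The entire 3,075,000 passes to the siblings and their issue.
Counting each half-blood sibling's line as half a unit, there are 5/2 units in 3,075,000, so one unit is 1,230,000. Whole-blood lines (Carmen and Oren) take 1,230,000 each; half-blood lines (Jana) take 615,000 each.
Carmen's share (1,230,000) is divided into 3 shares of 410,000: Petra, Yevgeni, and Noor each take 410,000.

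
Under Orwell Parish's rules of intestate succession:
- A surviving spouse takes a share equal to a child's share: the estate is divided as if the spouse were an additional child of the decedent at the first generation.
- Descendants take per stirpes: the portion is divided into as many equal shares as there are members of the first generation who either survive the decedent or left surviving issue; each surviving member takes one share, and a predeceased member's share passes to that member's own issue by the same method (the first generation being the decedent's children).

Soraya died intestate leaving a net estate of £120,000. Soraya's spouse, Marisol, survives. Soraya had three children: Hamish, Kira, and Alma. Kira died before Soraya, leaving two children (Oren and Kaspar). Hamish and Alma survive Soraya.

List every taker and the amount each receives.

Marisol: £30,000; Hamish: £30,000; Oren: £15,000; Kaspar: £15,000; Alma: £30,000

The spouse counts as an additional share at the children's level, so there are 4 primary shares of £30,000. Marisol takes one such share (£30,000).
The children's combined portion (£90,000) is divided into 3 shares of £30,000: Hamish and Alma each take £30,000; Kira's £30,000 share passes to Kira's issue.
Kira's share (£30,000) is divided into 2 shares of £15,000: Oren and Kaspar each take £15,000.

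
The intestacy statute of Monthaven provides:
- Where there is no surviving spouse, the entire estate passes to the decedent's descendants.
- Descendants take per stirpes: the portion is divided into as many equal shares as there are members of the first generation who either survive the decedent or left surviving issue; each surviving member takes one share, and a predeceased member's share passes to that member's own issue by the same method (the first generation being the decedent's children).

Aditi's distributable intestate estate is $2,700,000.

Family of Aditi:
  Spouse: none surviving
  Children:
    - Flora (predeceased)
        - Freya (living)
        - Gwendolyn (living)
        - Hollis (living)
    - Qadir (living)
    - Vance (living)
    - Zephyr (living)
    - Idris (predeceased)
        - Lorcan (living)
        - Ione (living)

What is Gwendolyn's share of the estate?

The entire $2,700,000 passes to the descendants.
That amount ($2,700,000) is divided into 5 shares of $540,000: Qadir, Vance, and Zephyr each take $540,000; Flora's $540,000 share passes to Flora's issue; Idris's $540,000 share passes to Idris's issue.
Flora's share ($540,000) is divided into 3 shares of $180,000: Freya, Gwendolyn, and Hollis each take $180,000.
Idris's share ($540,000) is divided into 2 shares of $270,000: Lorcan and Ione each take $270,000.

Gwendolyn receives $180,000.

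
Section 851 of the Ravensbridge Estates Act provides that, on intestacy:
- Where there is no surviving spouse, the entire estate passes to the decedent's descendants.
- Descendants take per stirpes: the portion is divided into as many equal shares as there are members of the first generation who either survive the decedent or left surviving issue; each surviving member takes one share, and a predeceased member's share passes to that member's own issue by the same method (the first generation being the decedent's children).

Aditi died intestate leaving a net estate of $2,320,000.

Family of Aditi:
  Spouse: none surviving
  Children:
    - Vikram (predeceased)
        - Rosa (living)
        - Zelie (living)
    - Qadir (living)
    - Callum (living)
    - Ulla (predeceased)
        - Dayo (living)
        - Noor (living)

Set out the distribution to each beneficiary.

The entire $2,320,000 passes to the descendants.
That amount ($2,320,000) is divided into 4 shares of $580,000: Qadir and Callum each take $580,000; Vikram's $580,000 share passes to Vikram's issue; Ulla's $580,000 share passes to Ulla's issue.
Vikram's share ($580,000) is divided into 2 shares of $290,000: Rosa and Zelie each take $290,000.
Ulla's share ($580,000) is divided into 2 shares of $290,000: Dayo and Noor each take $290,000.

Rosa: $290,000; Zelie: $290,000; Qadir: $580,000; Callum: $580,000; Dayo: $290,000; Noor: $290,000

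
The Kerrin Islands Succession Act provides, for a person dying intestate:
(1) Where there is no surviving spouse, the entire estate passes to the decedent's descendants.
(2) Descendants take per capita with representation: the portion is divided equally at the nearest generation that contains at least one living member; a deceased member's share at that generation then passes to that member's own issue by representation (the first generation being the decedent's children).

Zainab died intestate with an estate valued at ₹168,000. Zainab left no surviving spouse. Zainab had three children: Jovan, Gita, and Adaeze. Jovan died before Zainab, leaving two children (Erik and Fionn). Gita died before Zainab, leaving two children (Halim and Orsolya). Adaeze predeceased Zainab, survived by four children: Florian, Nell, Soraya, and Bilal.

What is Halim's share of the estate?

The entire ₹168,000 passes to the descendants.
No child survives, so the initial division is made at the grandchildren's generation.
That amount (₹168,000) is divided into 8 shares of ₹21,000: Erik, Fionn, Halim, Orsolya, Florian, Nell, Soraya, and Bilal each take ₹21,000.

Halim receives ₹21,000.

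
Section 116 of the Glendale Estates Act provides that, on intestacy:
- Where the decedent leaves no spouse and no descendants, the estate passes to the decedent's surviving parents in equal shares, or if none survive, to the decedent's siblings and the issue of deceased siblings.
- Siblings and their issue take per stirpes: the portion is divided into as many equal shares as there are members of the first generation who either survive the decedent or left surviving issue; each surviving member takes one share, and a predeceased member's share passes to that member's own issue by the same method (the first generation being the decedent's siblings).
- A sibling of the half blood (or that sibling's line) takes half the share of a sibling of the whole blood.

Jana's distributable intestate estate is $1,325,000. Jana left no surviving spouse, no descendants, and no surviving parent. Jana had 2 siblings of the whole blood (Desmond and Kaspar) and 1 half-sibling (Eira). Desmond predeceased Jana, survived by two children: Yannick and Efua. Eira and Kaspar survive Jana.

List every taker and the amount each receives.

Eira: $265,000; Yannick: $265,000; Efua: $265,000; Kaspar: $530,000

The entire $1,325,000 passes to the siblings and their issue.
Counting each half-blood sibling's line as half a unit, there are 5/2 units in $1,325,000, so one unit is $530,000. Whole-blood lines (Desmond and Kaspar) take $530,000 each; half-blood lines (Eira) take $265,000 each.
Desmond's share ($530,000) is divided into 2 shares of $265,000: Yannick and Efua each take $265,000.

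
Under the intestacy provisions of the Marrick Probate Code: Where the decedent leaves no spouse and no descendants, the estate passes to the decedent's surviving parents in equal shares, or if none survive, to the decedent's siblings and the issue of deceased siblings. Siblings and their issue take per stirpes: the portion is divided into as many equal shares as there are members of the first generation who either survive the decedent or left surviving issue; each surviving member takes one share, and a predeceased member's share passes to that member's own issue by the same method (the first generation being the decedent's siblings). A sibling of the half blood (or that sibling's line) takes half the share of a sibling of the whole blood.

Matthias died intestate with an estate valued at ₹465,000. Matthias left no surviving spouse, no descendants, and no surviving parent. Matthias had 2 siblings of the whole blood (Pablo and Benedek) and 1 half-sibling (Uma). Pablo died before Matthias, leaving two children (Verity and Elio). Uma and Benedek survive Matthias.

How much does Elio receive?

The entire ₹465,000 passes to the siblings and their issue.
Counting each half-blood sibling's line as half a unit, there are 5/2 units in ₹465,000, so one unit is ₹186,000. Whole-blood lines (Pablo and Benedek) take ₹186,000 each; half-blood lines (Uma) take ₹93,000 each.
Pablo's share (₹186,000) is divided into 2 shares of ₹93,000: Verity and Elio each take ₹93,000.

Elio receives ₹93,000.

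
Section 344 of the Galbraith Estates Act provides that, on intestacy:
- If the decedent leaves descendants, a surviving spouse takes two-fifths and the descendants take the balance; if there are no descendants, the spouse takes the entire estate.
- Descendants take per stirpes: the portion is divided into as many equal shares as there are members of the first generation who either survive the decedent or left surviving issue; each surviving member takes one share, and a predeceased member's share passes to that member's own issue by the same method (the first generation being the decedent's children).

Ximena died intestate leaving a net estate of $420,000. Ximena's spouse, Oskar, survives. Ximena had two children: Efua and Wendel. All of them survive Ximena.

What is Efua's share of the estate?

Oskar takes two-fifths of $420,000 = $168,000. The remaining $252,000 passes to the descendants.
The descendants' portion ($252,000) is divided into 2 shares of $126,000: Efua and Wendel each take $126,000.

Efua receives $126,000.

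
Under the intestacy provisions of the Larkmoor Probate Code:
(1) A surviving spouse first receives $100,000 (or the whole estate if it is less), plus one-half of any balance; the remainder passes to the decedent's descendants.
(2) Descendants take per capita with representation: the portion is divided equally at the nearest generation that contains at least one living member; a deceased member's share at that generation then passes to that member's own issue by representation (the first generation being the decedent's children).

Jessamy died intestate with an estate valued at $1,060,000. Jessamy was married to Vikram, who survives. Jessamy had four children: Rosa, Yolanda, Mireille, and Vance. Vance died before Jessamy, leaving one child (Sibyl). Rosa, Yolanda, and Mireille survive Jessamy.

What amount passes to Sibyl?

Sibyl receives $120,000.

Vikram first takes $100,000, leaving a balance of $960,000. Vikram then takes one-half of the balance ($480,000), for a total of $580,000. The remaining $480,000 passes to the descendants.
The descendants' portion ($480,000) is divided into 4 shares of $120,000: Rosa, Yolanda, and Mireille each take $120,000; Vance's $120,000 share passes to Vance's issue.
Vance's share ($120,000) passes entirely to Sibyl.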